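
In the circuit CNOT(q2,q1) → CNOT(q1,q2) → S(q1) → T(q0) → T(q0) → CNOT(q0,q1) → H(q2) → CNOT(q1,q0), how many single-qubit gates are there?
4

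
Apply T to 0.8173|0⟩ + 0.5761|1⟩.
0.8173|0⟩ + (0.4074 + 0.4074i)|1⟩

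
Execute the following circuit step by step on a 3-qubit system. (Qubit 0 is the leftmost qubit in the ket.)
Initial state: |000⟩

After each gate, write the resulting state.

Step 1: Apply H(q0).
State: 1/√2|000⟩ + 1/√2|100⟩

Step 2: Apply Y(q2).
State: (1/√2)i|001⟩ + (1/√2)i|101⟩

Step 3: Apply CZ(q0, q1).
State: (1/√2)i|001⟩ + (1/√2)i|101⟩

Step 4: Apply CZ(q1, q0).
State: (1/√2)i|001⟩ + (1/√2)i|101⟩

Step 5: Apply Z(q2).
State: -(1/√2)i|001⟩ - (1/√2)i|101⟩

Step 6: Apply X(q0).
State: -(1/√2)i|001⟩ - (1/√2)i|101⟩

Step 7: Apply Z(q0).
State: -(1/√2)i|001⟩ + (1/√2)i|101⟩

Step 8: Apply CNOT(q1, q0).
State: -(1/√2)i|001⟩ + (1/√2)i|101⟩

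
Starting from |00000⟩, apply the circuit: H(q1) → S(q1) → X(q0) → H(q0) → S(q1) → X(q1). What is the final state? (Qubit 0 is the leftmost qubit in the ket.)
-1/2|00000⟩ + 1/2|01000⟩ + 1/2|10000⟩ - 1/2|11000⟩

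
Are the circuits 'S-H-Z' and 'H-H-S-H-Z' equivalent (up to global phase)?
Yes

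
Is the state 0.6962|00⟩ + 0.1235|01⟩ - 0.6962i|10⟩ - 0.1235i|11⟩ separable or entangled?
Separable

Writing the state as a|00⟩ + b|01⟩ + c|10⟩ + d|11⟩, it is a product state iff ad − bc = 0.
Here (a, b, c, d) = (0.6962, 0.1235, -0.6962i, -0.1235i): ad − bc = (0.6962)(-0.1235i) − (0.1235)(-0.6962i) = 0, so the state is separable.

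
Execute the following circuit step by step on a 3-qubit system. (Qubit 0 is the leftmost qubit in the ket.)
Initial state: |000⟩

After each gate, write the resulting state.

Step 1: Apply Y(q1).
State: i|010⟩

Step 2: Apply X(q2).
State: i|011⟩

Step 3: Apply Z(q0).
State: i|011⟩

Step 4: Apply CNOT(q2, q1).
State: i|001⟩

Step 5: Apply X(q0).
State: i|101⟩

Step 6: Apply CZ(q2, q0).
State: -i|101⟩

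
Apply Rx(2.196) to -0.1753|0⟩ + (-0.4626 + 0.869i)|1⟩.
(0.6938 + 0.4119i)|0⟩ + (-0.2107 + 0.5518i)|1⟩

Rx(2.196) = [[cos(θ/2), −i·sin(θ/2)], [−i·sin(θ/2), cos(θ/2)]]; θ = 2.196, cos(θ/2) ≈ 0.455378, sin(θ/2) ≈ 0.890298.
With a = amp(|0⟩) = -0.1753 and b = amp(|1⟩) = (-0.4626 + 0.869i):
new amp(|0⟩) = (0.455378)·a + (-0.890298i)·b = (0.6938 + 0.4119i)
new amp(|1⟩) = (-0.890298i)·a + (0.455378)·b = (-0.2107 + 0.5518i)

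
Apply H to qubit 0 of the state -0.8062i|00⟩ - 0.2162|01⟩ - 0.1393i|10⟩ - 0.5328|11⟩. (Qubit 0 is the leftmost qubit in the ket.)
-0.6686i|00⟩ - 0.5296|01⟩ - 0.4716i|10⟩ + 0.2239|11⟩

H on qubit 0 mixes each pair of kets that differ only in qubit 0: amplitudes (a, b) of (|…0…⟩, |…1…⟩) become ((a + b)/√2, (a − b)/√2). Kets absent from the input have amplitude 0.
(|00⟩, |10⟩): (a, b) = (-0.8062i, -0.1393i) → (-0.6686i, -0.4716i)
(|01⟩, |11⟩): (a, b) = (-0.2162, -0.5328) → (-0.5296, 0.2239)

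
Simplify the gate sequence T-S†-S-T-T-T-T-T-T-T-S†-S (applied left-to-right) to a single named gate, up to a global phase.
I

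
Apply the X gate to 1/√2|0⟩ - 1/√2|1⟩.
-1/√2|0⟩ + 1/√2|1⟩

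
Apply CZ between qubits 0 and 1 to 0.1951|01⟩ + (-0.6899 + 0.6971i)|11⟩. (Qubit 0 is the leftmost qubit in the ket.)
0.1951|01⟩ + (0.6899 - 0.6971i)|11⟩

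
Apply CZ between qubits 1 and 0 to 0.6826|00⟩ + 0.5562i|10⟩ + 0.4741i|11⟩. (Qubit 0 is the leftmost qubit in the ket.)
0.6826|00⟩ + 0.5562i|10⟩ - 0.4741i|11⟩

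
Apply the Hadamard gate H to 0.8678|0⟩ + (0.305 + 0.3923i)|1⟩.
(0.8293 + 0.2774i)|0⟩ + (0.398 - 0.2774i)|1⟩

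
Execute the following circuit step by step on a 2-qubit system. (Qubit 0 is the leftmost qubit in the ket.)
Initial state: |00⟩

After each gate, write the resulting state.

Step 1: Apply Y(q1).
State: i|01⟩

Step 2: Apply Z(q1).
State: -i|01⟩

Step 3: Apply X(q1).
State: -i|00⟩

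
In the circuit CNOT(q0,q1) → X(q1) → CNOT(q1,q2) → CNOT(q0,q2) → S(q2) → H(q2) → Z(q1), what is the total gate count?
7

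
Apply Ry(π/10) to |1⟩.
-0.1564|0⟩ + 0.9877|1⟩

Ry(π/10) = [[cos(θ/2), −sin(θ/2)], [sin(θ/2), cos(θ/2)]]; θ = π/10, cos(θ/2) ≈ 0.987688, sin(θ/2) ≈ 0.156434.
With a = amp(|0⟩) = 0 and b = amp(|1⟩) = 1:
new amp(|0⟩) = (0.987688)·a + (-0.156434)·b = -0.1564
new amp(|1⟩) = (0.156434)·a + (0.987688)·b = 0.9877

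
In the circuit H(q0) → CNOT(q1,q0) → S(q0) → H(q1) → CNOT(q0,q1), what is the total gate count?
5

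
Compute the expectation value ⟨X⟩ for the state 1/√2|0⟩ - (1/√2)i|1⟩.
0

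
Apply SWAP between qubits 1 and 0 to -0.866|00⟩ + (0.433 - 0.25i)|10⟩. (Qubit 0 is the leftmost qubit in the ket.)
-0.866|00⟩ + (0.433 - 0.25i)|01⟩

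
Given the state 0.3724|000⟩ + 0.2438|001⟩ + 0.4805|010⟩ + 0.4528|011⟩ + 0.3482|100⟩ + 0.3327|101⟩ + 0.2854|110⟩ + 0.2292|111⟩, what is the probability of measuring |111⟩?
0.05253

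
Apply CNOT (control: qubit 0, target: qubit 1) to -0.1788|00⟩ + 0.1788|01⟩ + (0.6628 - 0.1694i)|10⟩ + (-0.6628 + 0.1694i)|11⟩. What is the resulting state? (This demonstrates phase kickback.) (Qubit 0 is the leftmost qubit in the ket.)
-0.1788|00⟩ + 0.1788|01⟩ + (-0.6628 + 0.1694i)|10⟩ + (0.6628 - 0.1694i)|11⟩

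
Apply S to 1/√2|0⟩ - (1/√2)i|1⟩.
1/√2|0⟩ + 1/√2|1⟩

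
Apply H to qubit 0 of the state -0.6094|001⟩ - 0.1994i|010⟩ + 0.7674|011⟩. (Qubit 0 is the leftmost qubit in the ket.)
-0.4309|001⟩ - 0.141i|010⟩ + 0.5426|011⟩ - 0.4309|101⟩ - 0.141i|110⟩ + 0.5426|111⟩

H on qubit 0 mixes each pair of kets that differ only in qubit 0: amplitudes (a, b) of (|…0…⟩, |…1…⟩) become ((a + b)/√2, (a − b)/√2). Kets absent from the input have amplitude 0.
(|001⟩, |101⟩): (a, b) = (-0.6094, 0) → (-0.4309, -0.4309)
(|010⟩, |110⟩): (a, b) = (-0.1994i, 0) → (-0.141i, -0.141i)
(|011⟩, |111⟩): (a, b) = (0.7674, 0) → (0.5426, 0.5426)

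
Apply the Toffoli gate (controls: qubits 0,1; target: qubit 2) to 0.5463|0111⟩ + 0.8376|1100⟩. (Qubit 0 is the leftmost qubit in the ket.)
0.5463|0111⟩ + 0.8376|1110⟩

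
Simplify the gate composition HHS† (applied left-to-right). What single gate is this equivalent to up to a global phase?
S†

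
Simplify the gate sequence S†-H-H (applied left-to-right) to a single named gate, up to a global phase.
S†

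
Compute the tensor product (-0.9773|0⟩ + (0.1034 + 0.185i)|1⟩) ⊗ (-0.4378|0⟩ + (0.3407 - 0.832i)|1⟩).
0.4279|00⟩ + (-0.333 + 0.8131i)|01⟩ + (-0.04527 - 0.08099i)|10⟩ + (0.1891 - 0.023i)|11⟩

amp(|b₁b₂…⟩) = product of the factor amplitudes for bits b₁, b₂, …; only kets whose every factor amplitude is nonzero survive.
|00⟩: (-0.9773)(-0.4378) = 0.4279
|01⟩: (-0.9773)(0.3407 - 0.832i) = (-0.333 + 0.8131i)
|10⟩: (0.1034 + 0.185i)(-0.4378) = (-0.04527 - 0.08099i)
|11⟩: (0.1034 + 0.185i)(0.3407 - 0.832i) = (0.1891 - 0.023i)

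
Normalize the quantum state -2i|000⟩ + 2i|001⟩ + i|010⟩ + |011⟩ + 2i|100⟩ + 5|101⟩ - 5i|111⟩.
-0.25i|000⟩ + 0.25i|001⟩ + 0.125i|010⟩ + 0.125|011⟩ + 0.25i|100⟩ + 0.625|101⟩ - 0.625i|111⟩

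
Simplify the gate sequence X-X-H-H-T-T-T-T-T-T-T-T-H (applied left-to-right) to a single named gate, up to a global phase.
H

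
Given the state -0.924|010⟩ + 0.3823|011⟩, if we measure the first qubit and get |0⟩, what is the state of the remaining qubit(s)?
-0.924|10⟩ + 0.3823|11⟩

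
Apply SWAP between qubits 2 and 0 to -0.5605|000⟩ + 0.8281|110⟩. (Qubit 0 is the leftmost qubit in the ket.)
-0.5605|000⟩ + 0.8281|011⟩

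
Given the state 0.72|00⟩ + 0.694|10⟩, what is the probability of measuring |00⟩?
0.5184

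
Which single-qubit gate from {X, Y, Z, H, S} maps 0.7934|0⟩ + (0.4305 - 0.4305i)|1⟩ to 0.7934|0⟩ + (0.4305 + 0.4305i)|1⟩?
S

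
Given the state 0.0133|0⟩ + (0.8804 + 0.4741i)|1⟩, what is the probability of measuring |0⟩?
0.0001769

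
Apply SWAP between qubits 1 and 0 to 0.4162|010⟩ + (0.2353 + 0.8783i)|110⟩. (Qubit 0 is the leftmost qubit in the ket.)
0.4162|100⟩ + (0.2353 + 0.8783i)|110⟩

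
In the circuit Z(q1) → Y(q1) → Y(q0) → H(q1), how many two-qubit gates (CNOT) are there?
0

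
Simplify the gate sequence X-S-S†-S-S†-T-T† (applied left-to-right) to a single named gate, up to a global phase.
X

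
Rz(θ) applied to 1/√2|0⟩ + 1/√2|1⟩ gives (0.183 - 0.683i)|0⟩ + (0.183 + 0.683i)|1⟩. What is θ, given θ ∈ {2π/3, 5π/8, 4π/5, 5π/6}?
5π/6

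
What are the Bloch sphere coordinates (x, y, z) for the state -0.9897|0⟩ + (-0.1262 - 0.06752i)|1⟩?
(0.2498, 0.1336, 0.959)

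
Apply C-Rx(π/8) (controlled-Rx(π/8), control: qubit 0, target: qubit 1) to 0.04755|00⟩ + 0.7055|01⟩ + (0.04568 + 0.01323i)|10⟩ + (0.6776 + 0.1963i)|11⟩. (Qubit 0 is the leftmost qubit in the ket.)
0.04755|00⟩ + 0.7055|01⟩ + (0.0831 - 0.1192i)|10⟩ + (0.6672 + 0.1836i)|11⟩

C-Rx(π/8) leaves the control-|0⟩ kets |00⟩, |01⟩ unchanged and applies Rx(π/8) to qubit 1 on the control-|1⟩ pair (|10⟩, |11⟩).
Rx(π/8) = [[cos(θ/2), −i·sin(θ/2)], [−i·sin(θ/2), cos(θ/2)]]; θ = π/8, cos(θ/2) ≈ 0.980785, sin(θ/2) ≈ 0.19509.
With a = amp(|10⟩) = (0.04568 + 0.01323i) and b = amp(|11⟩) = (0.6776 + 0.1963i):
new amp(|10⟩) = (0.980785)·a + (-0.19509i)·b = (0.0831 - 0.1192i)
new amp(|11⟩) = (-0.19509i)·a + (0.980785)·b = (0.6672 + 0.1836i)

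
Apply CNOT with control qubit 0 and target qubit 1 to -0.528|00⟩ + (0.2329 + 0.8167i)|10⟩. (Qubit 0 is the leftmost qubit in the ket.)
-0.528|00⟩ + (0.2329 + 0.8167i)|11⟩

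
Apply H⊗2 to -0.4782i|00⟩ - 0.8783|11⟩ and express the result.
(-0.4392 - 0.2391i)|00⟩ + (0.4392 - 0.2391i)|01⟩ + (0.4392 - 0.2391i)|10⟩ + (-0.4392 - 0.2391i)|11⟩

H⊗2 gives amp(|y⟩) = (1/2) Σ_x (−1)^(x·y) amp(|x⟩), where x·y is the number of positions in which both x and y have a 1.
|00⟩: (-0.4782i - 0.8783)/2 = (-0.4392 - 0.2391i)
|01⟩: (-0.4782i + 0.8783)/2 = (0.4392 - 0.2391i)
|10⟩: (-0.4782i + 0.8783)/2 = (0.4392 - 0.2391i)
|11⟩: (-0.4782i - 0.8783)/2 = (-0.4392 - 0.2391i)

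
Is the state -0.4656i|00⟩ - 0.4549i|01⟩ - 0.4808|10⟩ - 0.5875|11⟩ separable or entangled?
Entangled

Writing the state as a|00⟩ + b|01⟩ + c|10⟩ + d|11⟩, it is a product state iff ad − bc = 0.
Here (a, b, c, d) = (-0.4656i, -0.4549i, -0.4808, -0.5875): ad − bc = (-0.4656i)(-0.5875) − (-0.4549i)(-0.4808) = 0.05482i ≠ 0, so the state is entangled.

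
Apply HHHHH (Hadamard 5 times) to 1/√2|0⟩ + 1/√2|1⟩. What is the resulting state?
|0⟩

H² = I, so H^5 = H: a single Hadamard. With (a, b) = (1/√2, 1/√2), H gives ((a + b)/√2, (a − b)/√2) = (1, 0).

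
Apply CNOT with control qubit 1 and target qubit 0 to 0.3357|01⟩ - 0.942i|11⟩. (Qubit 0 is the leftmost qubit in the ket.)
-0.942i|01⟩ + 0.3357|11⟩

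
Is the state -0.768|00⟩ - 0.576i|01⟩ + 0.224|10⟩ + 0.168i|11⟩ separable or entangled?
Separable

Writing the state as a|00⟩ + b|01⟩ + c|10⟩ + d|11⟩, it is a product state iff ad − bc = 0.
Here (a, b, c, d) = (-0.768, -0.576i, 0.224, 0.168i): ad − bc = (-0.768)(0.168i) − (-0.576i)(0.224) = 0, so the state is separable.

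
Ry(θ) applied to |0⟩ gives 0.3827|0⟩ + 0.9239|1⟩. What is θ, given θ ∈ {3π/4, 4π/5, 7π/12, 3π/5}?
3π/4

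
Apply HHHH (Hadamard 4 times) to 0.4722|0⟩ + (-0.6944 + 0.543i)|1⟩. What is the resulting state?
0.4722|0⟩ + (-0.6944 + 0.543i)|1⟩

H² = I, so an even number of Hadamards cancels: H^4 = I and the state is unchanged.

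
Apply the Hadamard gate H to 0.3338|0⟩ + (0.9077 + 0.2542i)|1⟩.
(0.8779 + 0.1797i)|0⟩ + (-0.4058 - 0.1797i)|1⟩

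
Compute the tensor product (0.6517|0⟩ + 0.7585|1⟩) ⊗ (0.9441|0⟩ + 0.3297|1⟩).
0.6153|00⟩ + 0.2149|01⟩ + 0.7161|10⟩ + 0.2501|11⟩

amp(|b₁b₂…⟩) = product of the factor amplitudes for bits b₁, b₂, …; only kets whose every factor amplitude is nonzero survive.
|00⟩: (0.6517)(0.9441) = 0.6153
|01⟩: (0.6517)(0.3297) = 0.2149
|10⟩: (0.7585)(0.9441) = 0.7161
|11⟩: (0.7585)(0.3297) = 0.2501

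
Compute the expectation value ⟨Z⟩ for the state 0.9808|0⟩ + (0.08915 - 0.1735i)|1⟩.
0.9239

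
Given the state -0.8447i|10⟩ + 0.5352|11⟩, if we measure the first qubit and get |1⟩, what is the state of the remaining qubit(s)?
-0.8447i|0⟩ + 0.5352|1⟩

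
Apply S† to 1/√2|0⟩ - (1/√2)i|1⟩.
1/√2|0⟩ - 1/√2|1⟩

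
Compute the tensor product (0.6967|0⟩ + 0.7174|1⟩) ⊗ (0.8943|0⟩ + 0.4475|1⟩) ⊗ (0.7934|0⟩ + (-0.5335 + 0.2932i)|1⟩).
0.4943|000⟩ + (-0.3324 + 0.1827i)|001⟩ + 0.2474|010⟩ + (-0.1663 + 0.09141i)|011⟩ + 0.509|100⟩ + (-0.3423 + 0.1881i)|101⟩ + 0.2547|110⟩ + (-0.1713 + 0.09413i)|111⟩

amp(|b₁b₂…⟩) = product of the factor amplitudes for bits b₁, b₂, …; only kets whose every factor amplitude is nonzero survive.
|000⟩: (0.6967)(0.8943)(0.7934) = 0.4943
|001⟩: (0.6967)(0.8943)(-0.5335 + 0.2932i) = (-0.3324 + 0.1827i)
|010⟩: (0.6967)(0.4475)(0.7934) = 0.2474
|011⟩: (0.6967)(0.4475)(-0.5335 + 0.2932i) = (-0.1663 + 0.09141i)
|100⟩: (0.7174)(0.8943)(0.7934) = 0.509
|101⟩: (0.7174)(0.8943)(-0.5335 + 0.2932i) = (-0.3423 + 0.1881i)
|110⟩: (0.7174)(0.4475)(0.7934) = 0.2547
|111⟩: (0.7174)(0.4475)(-0.5335 + 0.2932i) = (-0.1713 + 0.09413i)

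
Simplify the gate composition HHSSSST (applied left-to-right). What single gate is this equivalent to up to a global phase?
T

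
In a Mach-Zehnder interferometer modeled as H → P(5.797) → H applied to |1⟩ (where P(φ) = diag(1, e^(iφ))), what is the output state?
(0.05794 + 0.2336i)|0⟩ + (0.9421 - 0.2336i)|1⟩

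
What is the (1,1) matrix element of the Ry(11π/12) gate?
0.1305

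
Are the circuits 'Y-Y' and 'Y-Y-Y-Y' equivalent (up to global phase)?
Yes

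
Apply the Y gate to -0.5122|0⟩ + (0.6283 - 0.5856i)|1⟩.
(-0.5856 - 0.6283i)|0⟩ - 0.5122i|1⟩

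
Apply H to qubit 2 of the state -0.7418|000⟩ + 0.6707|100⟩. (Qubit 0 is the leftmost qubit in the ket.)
-0.5245|000⟩ - 0.5245|001⟩ + 0.4743|100⟩ + 0.4743|101⟩

H on qubit 2 mixes each pair of kets that differ only in qubit 2: amplitudes (a, b) of (|…0…⟩, |…1…⟩) become ((a + b)/√2, (a − b)/√2). Kets absent from the input have amplitude 0.
(|000⟩, |001⟩): (a, b) = (-0.7418, 0) → (-0.5245, -0.5245)
(|100⟩, |101⟩): (a, b) = (0.6707, 0) → (0.4743, 0.4743)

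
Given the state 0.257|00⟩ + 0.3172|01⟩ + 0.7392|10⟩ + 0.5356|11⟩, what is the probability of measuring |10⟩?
0.5464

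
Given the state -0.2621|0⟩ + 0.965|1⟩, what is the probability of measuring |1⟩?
0.9312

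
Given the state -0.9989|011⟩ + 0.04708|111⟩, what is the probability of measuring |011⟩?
0.9978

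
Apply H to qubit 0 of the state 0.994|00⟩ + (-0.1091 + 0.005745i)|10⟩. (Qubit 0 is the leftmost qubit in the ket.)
(0.6257 + 0.004062i)|00⟩ + (0.78 - 0.004062i)|10⟩

H on qubit 0 mixes each pair of kets that differ only in qubit 0: amplitudes (a, b) of (|…0…⟩, |…1…⟩) become ((a + b)/√2, (a − b)/√2). Kets absent from the input have amplitude 0.
(|00⟩, |10⟩): (a, b) = (0.994, (-0.1091 + 0.005745i)) → ((0.6257 + 0.004062i), (0.78 - 0.004062i))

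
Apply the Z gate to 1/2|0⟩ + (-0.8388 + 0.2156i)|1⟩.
1/2|0⟩ + (0.8388 - 0.2156i)|1⟩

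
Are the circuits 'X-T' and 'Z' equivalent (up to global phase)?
No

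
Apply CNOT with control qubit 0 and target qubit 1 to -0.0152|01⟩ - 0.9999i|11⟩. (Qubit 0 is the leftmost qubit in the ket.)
-0.0152|01⟩ - 0.9999i|10⟩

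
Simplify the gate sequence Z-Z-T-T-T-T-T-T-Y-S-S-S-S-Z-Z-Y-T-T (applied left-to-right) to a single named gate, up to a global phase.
I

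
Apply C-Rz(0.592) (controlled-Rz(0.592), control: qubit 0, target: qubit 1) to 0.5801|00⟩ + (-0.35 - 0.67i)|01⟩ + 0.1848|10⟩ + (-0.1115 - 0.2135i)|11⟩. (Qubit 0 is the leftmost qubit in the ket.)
0.5801|00⟩ + (-0.35 - 0.67i)|01⟩ + (0.1768 - 0.05391i)|10⟩ + (-0.04437 - 0.2367i)|11⟩

C-Rz(0.592) leaves the control-|0⟩ kets |00⟩, |01⟩ unchanged and applies Rz(0.592) to qubit 1 on the control-|1⟩ pair (|10⟩, |11⟩).
Rz(0.592) = [[e^(−iθ/2), 0], [0, e^(iθ/2)]] with e^(±iθ/2) = cos(θ/2) ± i·sin(θ/2); θ = 0.592, cos(θ/2) ≈ 0.956511, sin(θ/2) ≈ 0.291697.
With a = amp(|10⟩) = 0.1848 and b = amp(|11⟩) = (-0.1115 - 0.2135i):
new amp(|10⟩) = (0.956511 - 0.291697i)·a = (0.1768 - 0.05391i)
new amp(|11⟩) = (0.956511 + 0.291697i)·b = (-0.04437 - 0.2367i)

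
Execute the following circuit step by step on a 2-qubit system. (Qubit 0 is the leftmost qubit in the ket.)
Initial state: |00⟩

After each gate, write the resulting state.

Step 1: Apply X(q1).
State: |01⟩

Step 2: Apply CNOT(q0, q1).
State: |01⟩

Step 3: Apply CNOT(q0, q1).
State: |01⟩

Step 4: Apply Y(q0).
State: i|11⟩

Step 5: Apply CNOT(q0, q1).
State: i|10⟩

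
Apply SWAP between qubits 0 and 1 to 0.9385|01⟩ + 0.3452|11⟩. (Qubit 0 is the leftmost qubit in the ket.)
0.9385|10⟩ + 0.3452|11⟩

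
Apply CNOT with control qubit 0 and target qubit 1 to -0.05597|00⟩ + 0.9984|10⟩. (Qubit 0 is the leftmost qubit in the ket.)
-0.05597|00⟩ + 0.9984|11⟩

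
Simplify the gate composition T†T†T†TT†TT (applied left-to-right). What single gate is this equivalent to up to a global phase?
T†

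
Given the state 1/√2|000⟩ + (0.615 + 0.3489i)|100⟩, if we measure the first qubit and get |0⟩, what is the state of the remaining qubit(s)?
|00⟩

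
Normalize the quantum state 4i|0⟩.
i|0⟩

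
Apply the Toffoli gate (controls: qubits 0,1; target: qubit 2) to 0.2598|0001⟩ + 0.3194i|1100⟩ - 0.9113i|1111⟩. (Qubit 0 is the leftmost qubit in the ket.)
0.2598|0001⟩ - 0.9113i|1101⟩ + 0.3194i|1110⟩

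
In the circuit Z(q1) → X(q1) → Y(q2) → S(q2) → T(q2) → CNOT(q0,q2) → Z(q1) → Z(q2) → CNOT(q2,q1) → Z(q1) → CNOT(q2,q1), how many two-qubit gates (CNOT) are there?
3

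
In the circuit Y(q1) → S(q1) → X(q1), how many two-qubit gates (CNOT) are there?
0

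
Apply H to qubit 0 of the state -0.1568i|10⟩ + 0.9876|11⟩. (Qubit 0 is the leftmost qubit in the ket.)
-0.1109i|00⟩ + 0.6983|01⟩ + 0.1109i|10⟩ - 0.6983|11⟩

H on qubit 0 mixes each pair of kets that differ only in qubit 0: amplitudes (a, b) of (|…0…⟩, |…1…⟩) become ((a + b)/√2, (a − b)/√2). Kets absent from the input have amplitude 0.
(|00⟩, |10⟩): (a, b) = (0, -0.1568i) → (-0.1109i, 0.1109i)
(|01⟩, |11⟩): (a, b) = (0, 0.9876) → (0.6983, -0.6983)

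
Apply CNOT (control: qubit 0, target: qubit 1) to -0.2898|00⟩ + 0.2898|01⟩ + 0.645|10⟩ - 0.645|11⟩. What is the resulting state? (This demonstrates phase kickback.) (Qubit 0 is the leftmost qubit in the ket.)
-0.2898|00⟩ + 0.2898|01⟩ - 0.645|10⟩ + 0.645|11⟩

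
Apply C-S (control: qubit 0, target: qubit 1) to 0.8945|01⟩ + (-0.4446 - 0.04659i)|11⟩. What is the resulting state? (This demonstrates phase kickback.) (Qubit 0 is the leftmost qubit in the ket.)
0.8945|01⟩ + (0.04659 - 0.4446i)|11⟩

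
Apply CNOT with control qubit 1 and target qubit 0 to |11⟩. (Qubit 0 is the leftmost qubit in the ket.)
|01⟩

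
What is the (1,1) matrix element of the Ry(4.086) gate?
-0.4548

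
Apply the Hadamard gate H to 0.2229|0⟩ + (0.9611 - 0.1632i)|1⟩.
(0.8372 - 0.1154i)|0⟩ + (-0.522 + 0.1154i)|1⟩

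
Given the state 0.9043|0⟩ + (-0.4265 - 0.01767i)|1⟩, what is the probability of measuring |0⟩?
0.8178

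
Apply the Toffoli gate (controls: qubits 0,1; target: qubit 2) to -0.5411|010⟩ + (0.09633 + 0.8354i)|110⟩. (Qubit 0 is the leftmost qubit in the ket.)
-0.5411|010⟩ + (0.09633 + 0.8354i)|111⟩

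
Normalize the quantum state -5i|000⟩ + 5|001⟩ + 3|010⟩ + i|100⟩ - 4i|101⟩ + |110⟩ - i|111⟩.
-0.5661i|000⟩ + 0.5661|001⟩ + 0.3397|010⟩ + 0.1132i|100⟩ - 0.4529i|101⟩ + 0.1132|110⟩ - 0.1132i|111⟩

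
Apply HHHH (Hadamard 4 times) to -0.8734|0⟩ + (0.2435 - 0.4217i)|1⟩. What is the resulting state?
-0.8734|0⟩ + (0.2435 - 0.4217i)|1⟩

H² = I, so an even number of Hadamards cancels: H^4 = I and the state is unchanged.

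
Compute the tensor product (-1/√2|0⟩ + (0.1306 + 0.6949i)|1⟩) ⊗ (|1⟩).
-1/√2|01⟩ + (0.1306 + 0.6949i)|11⟩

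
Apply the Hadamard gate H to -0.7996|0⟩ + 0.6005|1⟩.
-0.1408|0⟩ - 0.99|1⟩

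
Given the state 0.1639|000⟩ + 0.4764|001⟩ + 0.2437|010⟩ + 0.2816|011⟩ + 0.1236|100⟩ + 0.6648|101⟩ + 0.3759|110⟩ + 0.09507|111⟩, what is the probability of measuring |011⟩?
0.0793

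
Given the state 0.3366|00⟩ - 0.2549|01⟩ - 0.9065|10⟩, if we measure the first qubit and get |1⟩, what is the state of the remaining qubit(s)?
-|0⟩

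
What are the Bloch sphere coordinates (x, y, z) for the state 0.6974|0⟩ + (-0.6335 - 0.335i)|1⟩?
(-0.8836, -0.4673, -0.02718)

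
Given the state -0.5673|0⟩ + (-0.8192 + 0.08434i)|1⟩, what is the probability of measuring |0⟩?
0.3218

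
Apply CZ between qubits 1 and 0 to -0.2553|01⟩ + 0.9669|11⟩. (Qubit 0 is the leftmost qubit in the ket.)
-0.2553|01⟩ - 0.9669|11⟩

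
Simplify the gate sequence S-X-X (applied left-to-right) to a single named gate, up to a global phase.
S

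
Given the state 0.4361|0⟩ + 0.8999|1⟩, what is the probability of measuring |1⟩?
0.8098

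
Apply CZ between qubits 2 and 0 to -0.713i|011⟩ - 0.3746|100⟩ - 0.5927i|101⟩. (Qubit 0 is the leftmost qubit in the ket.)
-0.713i|011⟩ - 0.3746|100⟩ + 0.5927i|101⟩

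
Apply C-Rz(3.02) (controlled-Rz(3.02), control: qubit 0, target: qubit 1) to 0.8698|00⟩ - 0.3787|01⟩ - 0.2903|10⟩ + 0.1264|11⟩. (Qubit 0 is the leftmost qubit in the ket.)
0.8698|00⟩ - 0.3787|01⟩ + (-0.01764 + 0.2898i)|10⟩ + (0.00768 + 0.1262i)|11⟩

C-Rz(3.02) leaves the control-|0⟩ kets |00⟩, |01⟩ unchanged and applies Rz(3.02) to qubit 1 on the control-|1⟩ pair (|10⟩, |11⟩).
Rz(3.02) = [[e^(−iθ/2), 0], [0, e^(iθ/2)]] with e^(±iθ/2) = cos(θ/2) ± i·sin(θ/2); θ = 3.02, cos(θ/2) ≈ 0.0607589, sin(θ/2) ≈ 0.998152.
With a = amp(|10⟩) = -0.2903 and b = amp(|11⟩) = 0.1264:
new amp(|10⟩) = (0.0607589 - 0.998152i)·a = (-0.01764 + 0.2898i)
new amp(|11⟩) = (0.0607589 + 0.998152i)·b = (0.00768 + 0.1262i)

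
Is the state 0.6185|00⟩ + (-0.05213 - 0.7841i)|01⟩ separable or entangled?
Separable

Writing the state as a|00⟩ + b|01⟩ + c|10⟩ + d|11⟩, it is a product state iff ad − bc = 0.
Here (a, b, c, d) = (0.6185, (-0.05213 - 0.7841i), 0, 0): ad − bc = (0.6185)(0) − (-0.05213 - 0.7841i)(0) = 0, so the state is separable.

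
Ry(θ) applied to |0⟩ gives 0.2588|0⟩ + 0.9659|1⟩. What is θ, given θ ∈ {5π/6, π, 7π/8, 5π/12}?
5π/6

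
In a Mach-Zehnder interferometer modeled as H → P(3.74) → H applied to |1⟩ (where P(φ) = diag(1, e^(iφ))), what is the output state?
(0.9131 + 0.2817i)|0⟩ + (0.08688 - 0.2817i)|1⟩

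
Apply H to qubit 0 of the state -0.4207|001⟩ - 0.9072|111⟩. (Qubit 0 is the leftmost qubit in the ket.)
-0.2975|001⟩ - 0.6415|011⟩ - 0.2975|101⟩ + 0.6415|111⟩

H on qubit 0 mixes each pair of kets that differ only in qubit 0: amplitudes (a, b) of (|…0…⟩, |…1…⟩) become ((a + b)/√2, (a − b)/√2). Kets absent from the input have amplitude 0.
(|001⟩, |101⟩): (a, b) = (-0.4207, 0) → (-0.2975, -0.2975)
(|011⟩, |111⟩): (a, b) = (0, -0.9072) → (-0.6415, 0.6415)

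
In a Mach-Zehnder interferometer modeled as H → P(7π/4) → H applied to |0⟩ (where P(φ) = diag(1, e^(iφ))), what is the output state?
(0.8536 - (1/√8)i)|0⟩ + (0.1464 + (1/√8)i)|1⟩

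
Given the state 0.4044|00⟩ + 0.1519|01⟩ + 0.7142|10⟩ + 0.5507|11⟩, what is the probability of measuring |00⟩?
0.1635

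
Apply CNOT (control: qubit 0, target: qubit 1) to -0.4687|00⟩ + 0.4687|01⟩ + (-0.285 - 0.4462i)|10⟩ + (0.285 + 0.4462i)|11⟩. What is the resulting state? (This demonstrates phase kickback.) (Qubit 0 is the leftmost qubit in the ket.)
-0.4687|00⟩ + 0.4687|01⟩ + (0.285 + 0.4462i)|10⟩ + (-0.285 - 0.4462i)|11⟩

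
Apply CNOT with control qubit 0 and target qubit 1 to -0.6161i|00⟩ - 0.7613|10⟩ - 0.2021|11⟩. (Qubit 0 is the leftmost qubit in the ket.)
-0.6161i|00⟩ - 0.2021|10⟩ - 0.7613|11⟩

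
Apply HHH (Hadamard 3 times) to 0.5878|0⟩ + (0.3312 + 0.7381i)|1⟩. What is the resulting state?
(0.6498 + 0.5219i)|0⟩ + (0.1814 - 0.5219i)|1⟩

H² = I, so H^3 = H: a single Hadamard. With (a, b) = (0.5878, (0.3312 + 0.7381i)), H gives ((a + b)/√2, (a − b)/√2) = ((0.6498 + 0.5219i), (0.1814 - 0.5219i)).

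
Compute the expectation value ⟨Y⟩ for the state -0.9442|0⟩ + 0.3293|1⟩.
0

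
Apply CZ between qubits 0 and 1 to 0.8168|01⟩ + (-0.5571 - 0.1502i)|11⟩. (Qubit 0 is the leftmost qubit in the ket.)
0.8168|01⟩ + (0.5571 + 0.1502i)|11⟩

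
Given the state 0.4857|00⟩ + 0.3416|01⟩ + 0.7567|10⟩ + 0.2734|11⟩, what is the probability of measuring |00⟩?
0.2359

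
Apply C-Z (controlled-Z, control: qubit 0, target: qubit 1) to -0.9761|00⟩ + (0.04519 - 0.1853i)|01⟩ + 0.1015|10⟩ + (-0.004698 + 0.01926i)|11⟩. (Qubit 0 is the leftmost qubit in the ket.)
-0.9761|00⟩ + (0.04519 - 0.1853i)|01⟩ + 0.1015|10⟩ + (0.004698 - 0.01926i)|11⟩

C-Z leaves the control-|0⟩ kets |00⟩, |01⟩ unchanged and applies Z to qubit 1 on the control-|1⟩ pair (|10⟩, |11⟩).
Z = [[1, 0], [0, -1]].
With a = amp(|10⟩) = 0.1015 and b = amp(|11⟩) = (-0.004698 + 0.01926i):
new amp(|10⟩) = (1)·a = 0.1015
new amp(|11⟩) = (-1)·b = (0.004698 - 0.01926i)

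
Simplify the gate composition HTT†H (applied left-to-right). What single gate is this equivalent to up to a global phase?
I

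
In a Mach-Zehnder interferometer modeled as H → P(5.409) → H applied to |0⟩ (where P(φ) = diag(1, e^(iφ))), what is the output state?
(0.8208 - 0.3835i)|0⟩ + (0.1792 + 0.3835i)|1⟩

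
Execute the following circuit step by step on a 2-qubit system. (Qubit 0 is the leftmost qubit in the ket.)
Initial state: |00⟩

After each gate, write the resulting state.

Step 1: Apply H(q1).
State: 1/√2|00⟩ + 1/√2|01⟩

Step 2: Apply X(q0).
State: 1/√2|10⟩ + 1/√2|11⟩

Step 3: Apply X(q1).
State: 1/√2|10⟩ + 1/√2|11⟩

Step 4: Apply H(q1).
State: |10⟩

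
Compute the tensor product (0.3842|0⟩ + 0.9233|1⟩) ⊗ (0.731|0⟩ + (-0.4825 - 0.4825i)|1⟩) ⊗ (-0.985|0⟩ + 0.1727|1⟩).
-0.2766|000⟩ + 0.0485|001⟩ + (0.1826 + 0.1826i)|010⟩ + (-0.03201 - 0.03201i)|011⟩ - 0.6648|100⟩ + 0.1166|101⟩ + (0.4388 + 0.4388i)|110⟩ + (-0.07694 - 0.07694i)|111⟩

amp(|b₁b₂…⟩) = product of the factor amplitudes for bits b₁, b₂, …; only kets whose every factor amplitude is nonzero survive.
|000⟩: (0.3842)(0.731)(-0.985) = -0.2766
|001⟩: (0.3842)(0.731)(0.1727) = 0.0485
|010⟩: (0.3842)(-0.4825 - 0.4825i)(-0.985) = (0.1826 + 0.1826i)
|011⟩: (0.3842)(-0.4825 - 0.4825i)(0.1727) = (-0.03201 - 0.03201i)
|100⟩: (0.9233)(0.731)(-0.985) = -0.6648
|101⟩: (0.9233)(0.731)(0.1727) = 0.1166
|110⟩: (0.9233)(-0.4825 - 0.4825i)(-0.985) = (0.4388 + 0.4388i)
|111⟩: (0.9233)(-0.4825 - 0.4825i)(0.1727) = (-0.07694 - 0.07694i)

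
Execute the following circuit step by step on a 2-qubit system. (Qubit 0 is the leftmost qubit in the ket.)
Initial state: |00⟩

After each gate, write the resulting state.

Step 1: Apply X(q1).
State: |01⟩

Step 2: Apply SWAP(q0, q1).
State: |10⟩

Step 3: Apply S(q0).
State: i|10⟩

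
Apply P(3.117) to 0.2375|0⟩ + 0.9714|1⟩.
0.2375|0⟩ + (-0.9711 + 0.02389i)|1⟩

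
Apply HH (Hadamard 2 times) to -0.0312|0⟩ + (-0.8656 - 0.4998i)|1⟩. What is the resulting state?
-0.0312|0⟩ + (-0.8656 - 0.4998i)|1⟩

H² = I, so an even number of Hadamards cancels: H^2 = I and the state is unchanged.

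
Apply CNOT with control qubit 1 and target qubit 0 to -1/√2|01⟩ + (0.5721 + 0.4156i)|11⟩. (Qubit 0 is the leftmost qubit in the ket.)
(0.5721 + 0.4156i)|01⟩ - 1/√2|11⟩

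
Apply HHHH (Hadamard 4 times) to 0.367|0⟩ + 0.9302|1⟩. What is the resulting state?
0.367|0⟩ + 0.9302|1⟩

H² = I, so an even number of Hadamards cancels: H^4 = I and the state is unchanged.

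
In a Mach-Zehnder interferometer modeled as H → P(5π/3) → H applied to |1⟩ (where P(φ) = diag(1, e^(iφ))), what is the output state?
(0.25 + 0.433i)|0⟩ + (0.75 - 0.433i)|1⟩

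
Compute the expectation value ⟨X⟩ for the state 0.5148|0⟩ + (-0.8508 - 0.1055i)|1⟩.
-0.876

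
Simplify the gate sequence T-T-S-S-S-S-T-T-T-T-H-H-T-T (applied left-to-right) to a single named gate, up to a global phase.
I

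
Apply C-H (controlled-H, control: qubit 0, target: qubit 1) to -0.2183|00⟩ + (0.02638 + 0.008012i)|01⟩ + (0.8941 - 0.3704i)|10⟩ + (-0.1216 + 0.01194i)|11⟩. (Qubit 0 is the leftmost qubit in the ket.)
-0.2183|00⟩ + (0.02638 + 0.008012i)|01⟩ + (0.5462 - 0.2535i)|10⟩ + (0.7182 - 0.2704i)|11⟩

C-H leaves the control-|0⟩ kets |00⟩, |01⟩ unchanged and applies H to qubit 1 on the control-|1⟩ pair (|10⟩, |11⟩).
H = [[1/√2, 1/√2], [1/√2, -1/√2]].
With a = amp(|10⟩) = (0.8941 - 0.3704i) and b = amp(|11⟩) = (-0.1216 + 0.01194i):
new amp(|10⟩) = (1/√2)·a + (1/√2)·b = (0.5462 - 0.2535i)
new amp(|11⟩) = (1/√2)·a + (-1/√2)·b = (0.7182 - 0.2704i)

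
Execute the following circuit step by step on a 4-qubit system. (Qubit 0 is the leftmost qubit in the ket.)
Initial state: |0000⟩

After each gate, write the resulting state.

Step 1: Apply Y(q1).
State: i|0100⟩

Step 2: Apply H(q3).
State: (1/√2)i|0100⟩ + (1/√2)i|0101⟩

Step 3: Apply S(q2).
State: (1/√2)i|0100⟩ + (1/√2)i|0101⟩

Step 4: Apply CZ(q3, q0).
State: (1/√2)i|0100⟩ + (1/√2)i|0101⟩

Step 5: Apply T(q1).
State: (-1/2 + (1/2)i)|0100⟩ + (-1/2 + (1/2)i)|0101⟩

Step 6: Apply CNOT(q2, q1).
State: (-1/2 + (1/2)i)|0100⟩ + (-1/2 + (1/2)i)|0101⟩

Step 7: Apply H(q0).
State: (-1/√8 + (1/√8)i)|0100⟩ + (-1/√8 + (1/√8)i)|0101⟩ + (-1/√8 + (1/√8)i)|1100⟩ + (-1/√8 + (1/√8)i)|1101⟩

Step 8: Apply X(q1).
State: (-1/√8 + (1/√8)i)|0000⟩ + (-1/√8 + (1/√8)i)|0001⟩ + (-1/√8 + (1/√8)i)|1000⟩ + (-1/√8 + (1/√8)i)|1001⟩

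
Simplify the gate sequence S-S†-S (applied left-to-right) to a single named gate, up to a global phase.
S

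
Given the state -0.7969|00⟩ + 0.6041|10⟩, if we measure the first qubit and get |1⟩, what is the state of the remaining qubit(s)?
|0⟩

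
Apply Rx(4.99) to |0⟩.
-0.7981|0⟩ - 0.6025i|1⟩

Rx(4.99) = [[cos(θ/2), −i·sin(θ/2)], [−i·sin(θ/2), cos(θ/2)]]; θ = 4.99, cos(θ/2) ≈ -0.798141, sin(θ/2) ≈ 0.60247.
With a = amp(|0⟩) = 1 and b = amp(|1⟩) = 0:
new amp(|0⟩) = (-0.798141)·a + (-0.60247i)·b = -0.7981
new amp(|1⟩) = (-0.60247i)·a + (-0.798141)·b = -0.6025i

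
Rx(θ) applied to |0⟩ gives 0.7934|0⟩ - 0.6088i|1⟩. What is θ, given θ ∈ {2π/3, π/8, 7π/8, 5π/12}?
5π/12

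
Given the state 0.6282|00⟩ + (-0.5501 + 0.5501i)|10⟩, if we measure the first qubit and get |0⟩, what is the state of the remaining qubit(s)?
|0⟩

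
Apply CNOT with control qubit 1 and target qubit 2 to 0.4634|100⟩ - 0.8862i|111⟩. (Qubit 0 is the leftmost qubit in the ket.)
0.4634|100⟩ - 0.8862i|110⟩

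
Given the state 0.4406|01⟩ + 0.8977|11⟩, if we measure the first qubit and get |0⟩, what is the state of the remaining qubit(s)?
|1⟩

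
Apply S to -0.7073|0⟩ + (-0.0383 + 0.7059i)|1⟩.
-0.7073|0⟩ + (-0.7059 - 0.0383i)|1⟩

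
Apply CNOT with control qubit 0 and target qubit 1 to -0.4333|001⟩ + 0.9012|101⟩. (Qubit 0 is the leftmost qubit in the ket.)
-0.4333|001⟩ + 0.9012|111⟩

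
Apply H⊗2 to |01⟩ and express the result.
1/2|00⟩ - 1/2|01⟩ + 1/2|10⟩ - 1/2|11⟩

H⊗2 gives amp(|y⟩) = (1/2) Σ_x (−1)^(x·y) amp(|x⟩), where x·y is the number of positions in which both x and y have a 1.
|00⟩: (1)/2 = 1/2
|01⟩: (-1)/2 = -1/2
|10⟩: (1)/2 = 1/2
|11⟩: (-1)/2 = -1/2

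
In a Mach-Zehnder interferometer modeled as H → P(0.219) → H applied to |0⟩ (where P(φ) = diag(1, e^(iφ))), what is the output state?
(0.9881 + 0.1086i)|0⟩ + (0.01194 - 0.1086i)|1⟩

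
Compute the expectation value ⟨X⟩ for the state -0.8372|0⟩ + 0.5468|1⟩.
-0.9156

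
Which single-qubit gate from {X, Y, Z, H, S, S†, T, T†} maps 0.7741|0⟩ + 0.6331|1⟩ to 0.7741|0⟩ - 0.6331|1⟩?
Z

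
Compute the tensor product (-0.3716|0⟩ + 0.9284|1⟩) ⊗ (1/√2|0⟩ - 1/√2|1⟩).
-0.2628|00⟩ + 0.2628|01⟩ + 0.6565|10⟩ - 0.6565|11⟩

amp(|b₁b₂…⟩) = product of the factor amplitudes for bits b₁, b₂, …; only kets whose every factor amplitude is nonzero survive.
|00⟩: (-0.3716)(1/√2) = -0.2628
|01⟩: (-0.3716)(-1/√2) = 0.2628
|10⟩: (0.9284)(1/√2) = 0.6565
|11⟩: (0.9284)(-1/√2) = -0.6565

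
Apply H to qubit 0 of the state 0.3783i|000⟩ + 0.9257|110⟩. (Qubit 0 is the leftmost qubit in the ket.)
0.2675i|000⟩ + 0.6546|010⟩ + 0.2675i|100⟩ - 0.6546|110⟩

H on qubit 0 mixes each pair of kets that differ only in qubit 0: amplitudes (a, b) of (|…0…⟩, |…1…⟩) become ((a + b)/√2, (a − b)/√2). Kets absent from the input have amplitude 0.
(|000⟩, |100⟩): (a, b) = (0.3783i, 0) → (0.2675i, 0.2675i)
(|010⟩, |110⟩): (a, b) = (0, 0.9257) → (0.6546, -0.6546)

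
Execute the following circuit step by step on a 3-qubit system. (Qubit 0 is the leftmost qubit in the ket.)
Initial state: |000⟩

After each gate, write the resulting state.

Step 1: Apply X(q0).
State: |100⟩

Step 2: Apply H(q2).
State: 1/√2|100⟩ + 1/√2|101⟩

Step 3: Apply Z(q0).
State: -1/√2|100⟩ - 1/√2|101⟩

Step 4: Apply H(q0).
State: -1/2|000⟩ - 1/2|001⟩ + 1/2|100⟩ + 1/2|101⟩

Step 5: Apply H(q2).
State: -1/√2|000⟩ + 1/√2|100⟩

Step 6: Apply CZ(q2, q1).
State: -1/√2|000⟩ + 1/√2|100⟩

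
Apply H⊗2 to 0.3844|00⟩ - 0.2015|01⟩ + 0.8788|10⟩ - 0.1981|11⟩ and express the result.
0.4318|00⟩ + 0.8314|01⟩ - 0.2489|10⟩ - 0.2455|11⟩

H⊗2 gives amp(|y⟩) = (1/2) Σ_x (−1)^(x·y) amp(|x⟩), where x·y is the number of positions in which both x and y have a 1.
|00⟩: (0.3844 - 0.2015 + 0.8788 - 0.1981)/2 = 0.4318
|01⟩: (0.3844 + 0.2015 + 0.8788 + 0.1981)/2 = 0.8314
|10⟩: (0.3844 - 0.2015 - 0.8788 + 0.1981)/2 = -0.2489
|11⟩: (0.3844 + 0.2015 - 0.8788 - 0.1981)/2 = -0.2455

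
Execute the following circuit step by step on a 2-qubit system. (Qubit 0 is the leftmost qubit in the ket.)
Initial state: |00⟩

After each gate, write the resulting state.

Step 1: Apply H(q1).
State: 1/√2|00⟩ + 1/√2|01⟩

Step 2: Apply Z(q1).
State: 1/√2|00⟩ - 1/√2|01⟩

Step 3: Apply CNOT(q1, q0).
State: 1/√2|00⟩ - 1/√2|11⟩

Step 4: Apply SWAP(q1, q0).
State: 1/√2|00⟩ - 1/√2|11⟩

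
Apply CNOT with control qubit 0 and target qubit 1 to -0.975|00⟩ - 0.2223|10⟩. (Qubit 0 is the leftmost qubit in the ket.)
-0.975|00⟩ - 0.2223|11⟩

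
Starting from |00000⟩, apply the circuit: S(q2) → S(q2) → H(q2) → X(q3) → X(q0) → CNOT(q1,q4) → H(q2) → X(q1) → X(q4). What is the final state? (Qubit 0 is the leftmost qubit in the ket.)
|11011⟩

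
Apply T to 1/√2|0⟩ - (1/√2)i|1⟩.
1/√2|0⟩ + (1/2 - (1/2)i)|1⟩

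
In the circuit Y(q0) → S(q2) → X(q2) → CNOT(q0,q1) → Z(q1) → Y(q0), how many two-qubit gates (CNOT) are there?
1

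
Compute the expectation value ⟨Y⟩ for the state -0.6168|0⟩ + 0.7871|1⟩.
0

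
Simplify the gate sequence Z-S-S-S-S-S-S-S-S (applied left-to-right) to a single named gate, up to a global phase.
Z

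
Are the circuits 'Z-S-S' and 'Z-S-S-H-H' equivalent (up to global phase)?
Yes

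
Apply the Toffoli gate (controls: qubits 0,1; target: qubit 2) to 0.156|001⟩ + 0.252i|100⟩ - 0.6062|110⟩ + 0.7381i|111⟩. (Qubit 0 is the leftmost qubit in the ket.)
0.156|001⟩ + 0.252i|100⟩ + 0.7381i|110⟩ - 0.6062|111⟩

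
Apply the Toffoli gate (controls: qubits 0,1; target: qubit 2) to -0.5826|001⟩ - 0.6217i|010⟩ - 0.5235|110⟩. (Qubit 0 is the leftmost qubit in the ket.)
-0.5826|001⟩ - 0.6217i|010⟩ - 0.5235|111⟩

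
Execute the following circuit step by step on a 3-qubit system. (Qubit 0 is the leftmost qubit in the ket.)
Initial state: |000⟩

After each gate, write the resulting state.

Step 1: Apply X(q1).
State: |010⟩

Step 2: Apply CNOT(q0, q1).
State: |010⟩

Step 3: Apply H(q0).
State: 1/√2|010⟩ + 1/√2|110⟩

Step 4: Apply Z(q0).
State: 1/√2|010⟩ - 1/√2|110⟩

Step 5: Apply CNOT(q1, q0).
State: -1/√2|010⟩ + 1/√2|110⟩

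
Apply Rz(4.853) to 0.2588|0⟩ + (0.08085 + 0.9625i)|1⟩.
(-0.1954 - 0.1697i)|0⟩ + (-0.6921 - 0.6737i)|1⟩

Rz(4.853) = [[e^(−iθ/2), 0], [0, e^(iθ/2)]] with e^(±iθ/2) = cos(θ/2) ± i·sin(θ/2); θ = 4.853, cos(θ/2) ≈ -0.755032, sin(θ/2) ≈ 0.655687.
With a = amp(|0⟩) = 0.2588 and b = amp(|1⟩) = (0.08085 + 0.9625i):
new amp(|0⟩) = (-0.755032 - 0.655687i)·a = (-0.1954 - 0.1697i)
new amp(|1⟩) = (-0.755032 + 0.655687i)·b = (-0.6921 - 0.6737i)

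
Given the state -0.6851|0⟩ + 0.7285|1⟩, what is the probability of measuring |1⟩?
0.5307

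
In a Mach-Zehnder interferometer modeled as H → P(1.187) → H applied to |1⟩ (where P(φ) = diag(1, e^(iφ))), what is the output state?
(0.3128 - 0.4636i)|0⟩ + (0.6872 + 0.4636i)|1⟩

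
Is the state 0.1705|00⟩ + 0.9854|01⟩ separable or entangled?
Separable

Writing the state as a|00⟩ + b|01⟩ + c|10⟩ + d|11⟩, it is a product state iff ad − bc = 0.
Here (a, b, c, d) = (0.1705, 0.9854, 0, 0): ad − bc = (0.1705)(0) − (0.9854)(0) = 0, so the state is separable.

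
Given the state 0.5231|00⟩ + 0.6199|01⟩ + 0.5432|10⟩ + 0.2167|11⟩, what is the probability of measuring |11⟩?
0.04696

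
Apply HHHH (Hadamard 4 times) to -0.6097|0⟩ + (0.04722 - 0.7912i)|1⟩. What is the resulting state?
-0.6097|0⟩ + (0.04722 - 0.7912i)|1⟩

H² = I, so an even number of Hadamards cancels: H^4 = I and the state is unchanged.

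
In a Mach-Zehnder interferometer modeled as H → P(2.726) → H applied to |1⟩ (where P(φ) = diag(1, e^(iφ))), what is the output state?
(0.9574 - 0.2019i)|0⟩ + (0.04256 + 0.2019i)|1⟩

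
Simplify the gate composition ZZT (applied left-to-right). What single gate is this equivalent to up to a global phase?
T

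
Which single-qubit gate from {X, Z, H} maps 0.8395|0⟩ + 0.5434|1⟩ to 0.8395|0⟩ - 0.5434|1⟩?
Z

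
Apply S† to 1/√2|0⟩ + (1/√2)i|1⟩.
1/√2|0⟩ + 1/√2|1⟩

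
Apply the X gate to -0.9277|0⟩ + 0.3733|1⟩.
0.3733|0⟩ - 0.9277|1⟩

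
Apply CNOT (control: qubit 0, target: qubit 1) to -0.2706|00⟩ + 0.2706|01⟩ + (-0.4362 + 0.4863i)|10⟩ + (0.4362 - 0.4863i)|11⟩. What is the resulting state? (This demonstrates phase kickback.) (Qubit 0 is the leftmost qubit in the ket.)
-0.2706|00⟩ + 0.2706|01⟩ + (0.4362 - 0.4863i)|10⟩ + (-0.4362 + 0.4863i)|11⟩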